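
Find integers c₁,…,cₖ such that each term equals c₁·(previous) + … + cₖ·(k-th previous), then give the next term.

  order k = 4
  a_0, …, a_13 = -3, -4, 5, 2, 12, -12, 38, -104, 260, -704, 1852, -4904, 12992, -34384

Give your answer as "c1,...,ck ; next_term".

-2,2,0,-2 ; 91048

  a_4 = -2·2 + 2·5 + 0·-4 + -2·-3 = 12
  a_5 = -2·12 + 2·2 + 0·5 + -2·-4 = -12
  a_6 = -2·-12 + 2·12 + 0·2 + -2·5 = 38
  a_7 = -2·38 + 2·-12 + 0·12 + -2·2 = -104
  a_8 = -2·-104 + 2·38 + 0·-12 + -2·12 = 260
  a_9 = -2·260 + 2·-104 + 0·38 + -2·-12 = -704
  a_10 = -2·-704 + 2·260 + 0·-104 + -2·38 = 1852
  a_11 = -2·1852 + 2·-704 + 0·260 + -2·-104 = -4904
  a_12 = -2·-4904 + 2·1852 + 0·-704 + -2·260 = 12992
  a_13 = -2·12992 + 2·-4904 + 0·1852 + -2·-704 = -34384
  a_14 = -2·-34384 + 2·12992 + 0·-4904 + -2·1852 = 91048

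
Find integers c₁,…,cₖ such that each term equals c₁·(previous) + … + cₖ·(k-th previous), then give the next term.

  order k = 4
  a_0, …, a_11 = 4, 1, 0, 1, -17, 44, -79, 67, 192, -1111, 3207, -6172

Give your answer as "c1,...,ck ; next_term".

  a_4 = -3·1 + -3·0 + 2·1 + -4·4 = -17
  a_5 = -3·-17 + -3·1 + 2·0 + -4·1 = 44
  a_6 = -3·44 + -3·-17 + 2·1 + -4·0 = -79
  a_7 = -3·-79 + -3·44 + 2·-17 + -4·1 = 67
  a_8 = -3·67 + -3·-79 + 2·44 + -4·-17 = 192
  a_9 = -3·192 + -3·67 + 2·-79 + -4·44 = -1111
  a_10 = -3·-1111 + -3·192 + 2·67 + -4·-79 = 3207
  a_11 = -3·3207 + -3·-1111 + 2·192 + -4·67 = -6172
  a_12 = -3·-6172 + -3·3207 + 2·-1111 + -4·192 = 5905

-3,-3,2,-4 ; 5905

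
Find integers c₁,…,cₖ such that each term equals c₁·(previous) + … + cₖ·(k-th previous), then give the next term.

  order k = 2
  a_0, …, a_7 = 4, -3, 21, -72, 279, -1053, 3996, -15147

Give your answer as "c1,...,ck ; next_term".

-3,3 ; 57429

  a_2 = -3·-3 + 3·4 = 21
  a_3 = -3·21 + 3·-3 = -72
  a_4 = -3·-72 + 3·21 = 279
  a_5 = -3·279 + 3·-72 = -1053
  a_6 = -3·-1053 + 3·279 = 3996
  a_7 = -3·3996 + 3·-1053 = -15147
  a_8 = -3·-15147 + 3·3996 = 57429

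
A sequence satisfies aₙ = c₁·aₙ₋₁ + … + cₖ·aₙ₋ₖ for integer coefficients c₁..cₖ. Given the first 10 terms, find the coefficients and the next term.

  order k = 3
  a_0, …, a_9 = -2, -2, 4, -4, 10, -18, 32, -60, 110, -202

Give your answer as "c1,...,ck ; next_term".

-1,1,-1 ; 372

  a_3 = -1·4 + 1·-2 + -1·-2 = -4
  a_4 = -1·-4 + 1·4 + -1·-2 = 10
  a_5 = -1·10 + 1·-4 + -1·4 = -18
  a_6 = -1·-18 + 1·10 + -1·-4 = 32
  a_7 = -1·32 + 1·-18 + -1·10 = -60
  a_8 = -1·-60 + 1·32 + -1·-18 = 110
  a_9 = -1·110 + 1·-60 + -1·32 = -202
  a_10 = -1·-202 + 1·110 + -1·-60 = 372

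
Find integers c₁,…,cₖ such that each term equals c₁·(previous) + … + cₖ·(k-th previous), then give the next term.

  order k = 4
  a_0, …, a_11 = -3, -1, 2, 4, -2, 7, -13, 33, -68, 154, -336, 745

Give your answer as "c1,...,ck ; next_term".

-1,2,-1,1 ; -1639

  a_4 = -1·4 + 2·2 + -1·-1 + 1·-3 = -2
  a_5 = -1·-2 + 2·4 + -1·2 + 1·-1 = 7
  a_6 = -1·7 + 2·-2 + -1·4 + 1·2 = -13
  a_7 = -1·-13 + 2·7 + -1·-2 + 1·4 = 33
  a_8 = -1·33 + 2·-13 + -1·7 + 1·-2 = -68
  a_9 = -1·-68 + 2·33 + -1·-13 + 1·7 = 154
  a_10 = -1·154 + 2·-68 + -1·33 + 1·-13 = -336
  a_11 = -1·-336 + 2·154 + -1·-68 + 1·33 = 745
  a_12 = -1·745 + 2·-336 + -1·154 + 1·-68 = -1639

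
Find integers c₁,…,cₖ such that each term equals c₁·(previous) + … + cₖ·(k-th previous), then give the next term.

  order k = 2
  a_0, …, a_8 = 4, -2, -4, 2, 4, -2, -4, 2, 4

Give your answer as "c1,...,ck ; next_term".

0,-1 ; -2

  a_2 = 0·-2 + -1·4 = -4
  a_3 = 0·-4 + -1·-2 = 2
  a_4 = 0·2 + -1·-4 = 4
  a_5 = 0·4 + -1·2 = -2
  a_6 = 0·-2 + -1·4 = -4
  a_7 = 0·-4 + -1·-2 = 2
  a_8 = 0·2 + -1·-4 = 4
  a_9 = 0·4 + -1·2 = -2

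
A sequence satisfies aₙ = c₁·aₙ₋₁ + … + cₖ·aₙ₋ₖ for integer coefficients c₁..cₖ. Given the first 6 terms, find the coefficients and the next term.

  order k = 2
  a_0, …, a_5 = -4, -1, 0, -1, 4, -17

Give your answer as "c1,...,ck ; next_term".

  a_2 = -4·-1 + 1·-4 = 0
  a_3 = -4·0 + 1·-1 = -1
  a_4 = -4·-1 + 1·0 = 4
  a_5 = -4·4 + 1·-1 = -17
  a_6 = -4·-17 + 1·4 = 72

-4,1 ; 72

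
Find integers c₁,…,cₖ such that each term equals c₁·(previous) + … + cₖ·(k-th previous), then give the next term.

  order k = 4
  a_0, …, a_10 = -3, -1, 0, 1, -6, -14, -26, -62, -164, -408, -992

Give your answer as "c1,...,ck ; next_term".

2,0,2,2 ; -2436

  a_4 = 2·1 + 0·0 + 2·-1 + 2·-3 = -6
  a_5 = 2·-6 + 0·1 + 2·0 + 2·-1 = -14
  a_6 = 2·-14 + 0·-6 + 2·1 + 2·0 = -26
  a_7 = 2·-26 + 0·-14 + 2·-6 + 2·1 = -62
  a_8 = 2·-62 + 0·-26 + 2·-14 + 2·-6 = -164
  a_9 = 2·-164 + 0·-62 + 2·-26 + 2·-14 = -408
  a_10 = 2·-408 + 0·-164 + 2·-62 + 2·-26 = -992
  a_11 = 2·-992 + 0·-408 + 2·-164 + 2·-62 = -2436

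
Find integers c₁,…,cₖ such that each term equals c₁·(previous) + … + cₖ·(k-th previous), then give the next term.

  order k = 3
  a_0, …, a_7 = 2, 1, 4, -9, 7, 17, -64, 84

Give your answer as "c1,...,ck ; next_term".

  a_3 = -2·4 + -3·1 + 1·2 = -9
  a_4 = -2·-9 + -3·4 + 1·1 = 7
  a_5 = -2·7 + -3·-9 + 1·4 = 17
  a_6 = -2·17 + -3·7 + 1·-9 = -64
  a_7 = -2·-64 + -3·17 + 1·7 = 84
  a_8 = -2·84 + -3·-64 + 1·17 = 41

-2,-3,1 ; 41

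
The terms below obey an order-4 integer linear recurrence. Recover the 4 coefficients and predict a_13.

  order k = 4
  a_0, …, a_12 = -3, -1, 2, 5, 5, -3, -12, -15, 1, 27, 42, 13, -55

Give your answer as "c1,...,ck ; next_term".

  a_4 = 0·5 + 0·2 + -2·-1 + -1·-3 = 5
  a_5 = 0·5 + 0·5 + -2·2 + -1·-1 = -3
  a_6 = 0·-3 + 0·5 + -2·5 + -1·2 = -12
  a_7 = 0·-12 + 0·-3 + -2·5 + -1·5 = -15
  a_8 = 0·-15 + 0·-12 + -2·-3 + -1·5 = 1
  a_9 = 0·1 + 0·-15 + -2·-12 + -1·-3 = 27
  a_10 = 0·27 + 0·1 + -2·-15 + -1·-12 = 42
  a_11 = 0·42 + 0·27 + -2·1 + -1·-15 = 13
  a_12 = 0·13 + 0·42 + -2·27 + -1·1 = -55
  a_13 = 0·-55 + 0·13 + -2·42 + -1·27 = -111

0,0,-2,-1 ; -111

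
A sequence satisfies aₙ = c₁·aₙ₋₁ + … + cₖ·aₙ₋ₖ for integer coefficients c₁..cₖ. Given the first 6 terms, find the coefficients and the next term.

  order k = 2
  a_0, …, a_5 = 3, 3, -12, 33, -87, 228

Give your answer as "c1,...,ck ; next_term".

-3,-1 ; -597

  a_2 = -3·3 + -1·3 = -12
  a_3 = -3·-12 + -1·3 = 33
  a_4 = -3·33 + -1·-12 = -87
  a_5 = -3·-87 + -1·33 = 228
  a_6 = -3·228 + -1·-87 = -597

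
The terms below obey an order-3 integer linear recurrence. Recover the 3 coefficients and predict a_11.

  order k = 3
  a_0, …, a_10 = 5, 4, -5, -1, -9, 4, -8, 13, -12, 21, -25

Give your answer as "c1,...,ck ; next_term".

  a_3 = 0·-5 + 1·4 + -1·5 = -1
  a_4 = 0·-1 + 1·-5 + -1·4 = -9
  a_5 = 0·-9 + 1·-1 + -1·-5 = 4
  a_6 = 0·4 + 1·-9 + -1·-1 = -8
  a_7 = 0·-8 + 1·4 + -1·-9 = 13
  a_8 = 0·13 + 1·-8 + -1·4 = -12
  a_9 = 0·-12 + 1·13 + -1·-8 = 21
  a_10 = 0·21 + 1·-12 + -1·13 = -25
  a_11 = 0·-25 + 1·21 + -1·-12 = 33

0,1,-1 ; 33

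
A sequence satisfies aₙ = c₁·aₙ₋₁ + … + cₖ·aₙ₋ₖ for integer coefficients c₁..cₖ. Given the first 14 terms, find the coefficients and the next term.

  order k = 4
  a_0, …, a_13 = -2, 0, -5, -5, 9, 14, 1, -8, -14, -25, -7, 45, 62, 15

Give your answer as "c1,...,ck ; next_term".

  a_4 = 1·-5 + -2·-5 + 1·0 + -2·-2 = 9
  a_5 = 1·9 + -2·-5 + 1·-5 + -2·0 = 14
  a_6 = 1·14 + -2·9 + 1·-5 + -2·-5 = 1
  a_7 = 1·1 + -2·14 + 1·9 + -2·-5 = -8
  a_8 = 1·-8 + -2·1 + 1·14 + -2·9 = -14
  a_9 = 1·-14 + -2·-8 + 1·1 + -2·14 = -25
  a_10 = 1·-25 + -2·-14 + 1·-8 + -2·1 = -7
  a_11 = 1·-7 + -2·-25 + 1·-14 + -2·-8 = 45
  a_12 = 1·45 + -2·-7 + 1·-25 + -2·-14 = 62
  a_13 = 1·62 + -2·45 + 1·-7 + -2·-25 = 15
  a_14 = 1·15 + -2·62 + 1·45 + -2·-7 = -50

1,-2,1,-2 ; -50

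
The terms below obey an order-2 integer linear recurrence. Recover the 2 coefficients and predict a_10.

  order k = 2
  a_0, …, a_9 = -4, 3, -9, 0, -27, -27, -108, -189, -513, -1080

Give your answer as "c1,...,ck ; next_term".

  a_2 = 1·3 + 3·-4 = -9
  a_3 = 1·-9 + 3·3 = 0
  a_4 = 1·0 + 3·-9 = -27
  a_5 = 1·-27 + 3·0 = -27
  a_6 = 1·-27 + 3·-27 = -108
  a_7 = 1·-108 + 3·-27 = -189
  a_8 = 1·-189 + 3·-108 = -513
  a_9 = 1·-513 + 3·-189 = -1080
  a_10 = 1·-1080 + 3·-513 = -2619

1,3 ; -2619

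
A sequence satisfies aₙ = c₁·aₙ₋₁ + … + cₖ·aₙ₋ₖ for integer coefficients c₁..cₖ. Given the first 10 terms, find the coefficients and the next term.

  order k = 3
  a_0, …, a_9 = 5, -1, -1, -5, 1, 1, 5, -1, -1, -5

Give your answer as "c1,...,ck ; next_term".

0,0,-1 ; 1

  a_3 = 0·-1 + 0·-1 + -1·5 = -5
  a_4 = 0·-5 + 0·-1 + -1·-1 = 1
  a_5 = 0·1 + 0·-5 + -1·-1 = 1
  a_6 = 0·1 + 0·1 + -1·-5 = 5
  a_7 = 0·5 + 0·1 + -1·1 = -1
  a_8 = 0·-1 + 0·5 + -1·1 = -1
  a_9 = 0·-1 + 0·-1 + -1·5 = -5
  a_10 = 0·-5 + 0·-1 + -1·-1 = 1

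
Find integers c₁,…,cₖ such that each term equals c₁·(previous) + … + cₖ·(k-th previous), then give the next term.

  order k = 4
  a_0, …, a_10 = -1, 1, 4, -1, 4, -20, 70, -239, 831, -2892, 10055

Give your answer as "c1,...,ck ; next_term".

-3,1,-2,1 ; -34958

  a_4 = -3·-1 + 1·4 + -2·1 + 1·-1 = 4
  a_5 = -3·4 + 1·-1 + -2·4 + 1·1 = -20
  a_6 = -3·-20 + 1·4 + -2·-1 + 1·4 = 70
  a_7 = -3·70 + 1·-20 + -2·4 + 1·-1 = -239
  a_8 = -3·-239 + 1·70 + -2·-20 + 1·4 = 831
  a_9 = -3·831 + 1·-239 + -2·70 + 1·-20 = -2892
  a_10 = -3·-2892 + 1·831 + -2·-239 + 1·70 = 10055
  a_11 = -3·10055 + 1·-2892 + -2·831 + 1·-239 = -34958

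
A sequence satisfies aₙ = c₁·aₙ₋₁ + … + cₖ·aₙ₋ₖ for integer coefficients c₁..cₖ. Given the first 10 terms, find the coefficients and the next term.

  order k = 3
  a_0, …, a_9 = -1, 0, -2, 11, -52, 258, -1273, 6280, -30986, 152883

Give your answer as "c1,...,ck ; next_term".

-4,4,-3 ; -754316

  a_3 = -4·-2 + 4·0 + -3·-1 = 11
  a_4 = -4·11 + 4·-2 + -3·0 = -52
  a_5 = -4·-52 + 4·11 + -3·-2 = 258
  a_6 = -4·258 + 4·-52 + -3·11 = -1273
  a_7 = -4·-1273 + 4·258 + -3·-52 = 6280
  a_8 = -4·6280 + 4·-1273 + -3·258 = -30986
  a_9 = -4·-30986 + 4·6280 + -3·-1273 = 152883
  a_10 = -4·152883 + 4·-30986 + -3·6280 = -754316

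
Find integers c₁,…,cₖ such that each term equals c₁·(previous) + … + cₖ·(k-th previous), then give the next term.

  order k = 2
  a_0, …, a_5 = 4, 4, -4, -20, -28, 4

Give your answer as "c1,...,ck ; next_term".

2,-3 ; 92

  a_2 = 2·4 + -3·4 = -4
  a_3 = 2·-4 + -3·4 = -20
  a_4 = 2·-20 + -3·-4 = -28
  a_5 = 2·-28 + -3·-20 = 4
  a_6 = 2·4 + -3·-28 = 92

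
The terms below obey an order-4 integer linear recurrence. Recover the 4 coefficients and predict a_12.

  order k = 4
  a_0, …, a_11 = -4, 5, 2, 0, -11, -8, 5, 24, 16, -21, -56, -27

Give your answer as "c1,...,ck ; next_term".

  a_4 = 1·0 + -1·2 + -1·5 + 1·-4 = -11
  a_5 = 1·-11 + -1·0 + -1·2 + 1·5 = -8
  a_6 = 1·-8 + -1·-11 + -1·0 + 1·2 = 5
  a_7 = 1·5 + -1·-8 + -1·-11 + 1·0 = 24
  a_8 = 1·24 + -1·5 + -1·-8 + 1·-11 = 16
  a_9 = 1·16 + -1·24 + -1·5 + 1·-8 = -21
  a_10 = 1·-21 + -1·16 + -1·24 + 1·5 = -56
  a_11 = 1·-56 + -1·-21 + -1·16 + 1·24 = -27
  a_12 = 1·-27 + -1·-56 + -1·-21 + 1·16 = 66

1,-1,-1,1 ; 66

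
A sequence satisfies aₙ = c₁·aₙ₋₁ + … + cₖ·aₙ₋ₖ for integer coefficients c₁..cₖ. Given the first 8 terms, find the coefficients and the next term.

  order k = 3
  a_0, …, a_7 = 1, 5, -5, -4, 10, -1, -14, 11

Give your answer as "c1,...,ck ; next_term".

  a_3 = 0·-5 + -1·5 + 1·1 = -4
  a_4 = 0·-4 + -1·-5 + 1·5 = 10
  a_5 = 0·10 + -1·-4 + 1·-5 = -1
  a_6 = 0·-1 + -1·10 + 1·-4 = -14
  a_7 = 0·-14 + -1·-1 + 1·10 = 11
  a_8 = 0·11 + -1·-14 + 1·-1 = 13

0,-1,1 ; 13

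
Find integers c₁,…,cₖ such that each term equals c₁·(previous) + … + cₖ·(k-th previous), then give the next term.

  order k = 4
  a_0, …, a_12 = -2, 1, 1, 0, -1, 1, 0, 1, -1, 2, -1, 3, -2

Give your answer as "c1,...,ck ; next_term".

  a_4 = 0·0 + 1·1 + 0·1 + 1·-2 = -1
  a_5 = 0·-1 + 1·0 + 0·1 + 1·1 = 1
  a_6 = 0·1 + 1·-1 + 0·0 + 1·1 = 0
  a_7 = 0·0 + 1·1 + 0·-1 + 1·0 = 1
  a_8 = 0·1 + 1·0 + 0·1 + 1·-1 = -1
  a_9 = 0·-1 + 1·1 + 0·0 + 1·1 = 2
  a_10 = 0·2 + 1·-1 + 0·1 + 1·0 = -1
  a_11 = 0·-1 + 1·2 + 0·-1 + 1·1 = 3
  a_12 = 0·3 + 1·-1 + 0·2 + 1·-1 = -2
  a_13 = 0·-2 + 1·3 + 0·-1 + 1·2 = 5

0,1,0,1 ; 5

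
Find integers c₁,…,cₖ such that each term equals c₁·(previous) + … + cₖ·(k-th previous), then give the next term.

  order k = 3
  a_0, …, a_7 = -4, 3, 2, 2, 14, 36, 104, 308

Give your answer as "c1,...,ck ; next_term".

2,2,2 ; 896

  a_3 = 2·2 + 2·3 + 2·-4 = 2
  a_4 = 2·2 + 2·2 + 2·3 = 14
  a_5 = 2·14 + 2·2 + 2·2 = 36
  a_6 = 2·36 + 2·14 + 2·2 = 104
  a_7 = 2·104 + 2·36 + 2·14 = 308
  a_8 = 2·308 + 2·104 + 2·36 = 896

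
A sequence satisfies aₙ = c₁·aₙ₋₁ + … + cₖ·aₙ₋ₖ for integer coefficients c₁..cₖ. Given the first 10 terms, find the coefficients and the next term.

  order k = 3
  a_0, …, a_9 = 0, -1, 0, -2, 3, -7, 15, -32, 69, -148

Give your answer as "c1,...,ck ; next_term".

-1,2,-1 ; 318

  a_3 = -1·0 + 2·-1 + -1·0 = -2
  a_4 = -1·-2 + 2·0 + -1·-1 = 3
  a_5 = -1·3 + 2·-2 + -1·0 = -7
  a_6 = -1·-7 + 2·3 + -1·-2 = 15
  a_7 = -1·15 + 2·-7 + -1·3 = -32
  a_8 = -1·-32 + 2·15 + -1·-7 = 69
  a_9 = -1·69 + 2·-32 + -1·15 = -148
  a_10 = -1·-148 + 2·69 + -1·-32 = 318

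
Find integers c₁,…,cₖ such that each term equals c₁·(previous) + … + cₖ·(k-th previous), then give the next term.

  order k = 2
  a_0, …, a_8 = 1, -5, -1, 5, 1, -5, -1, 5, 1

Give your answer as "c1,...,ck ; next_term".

0,-1 ; -5

  a_2 = 0·-5 + -1·1 = -1
  a_3 = 0·-1 + -1·-5 = 5
  a_4 = 0·5 + -1·-1 = 1
  a_5 = 0·1 + -1·5 = -5
  a_6 = 0·-5 + -1·1 = -1
  a_7 = 0·-1 + -1·-5 = 5
  a_8 = 0·5 + -1·-1 = 1
  a_9 = 0·1 + -1·5 = -5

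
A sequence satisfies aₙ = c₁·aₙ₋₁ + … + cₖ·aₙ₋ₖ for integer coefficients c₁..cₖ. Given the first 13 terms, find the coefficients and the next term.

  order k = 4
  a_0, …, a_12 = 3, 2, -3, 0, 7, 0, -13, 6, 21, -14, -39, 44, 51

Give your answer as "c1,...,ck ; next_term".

-1,-1,-1,2 ; -84

  a_4 = -1·0 + -1·-3 + -1·2 + 2·3 = 7
  a_5 = -1·7 + -1·0 + -1·-3 + 2·2 = 0
  a_6 = -1·0 + -1·7 + -1·0 + 2·-3 = -13
  a_7 = -1·-13 + -1·0 + -1·7 + 2·0 = 6
  a_8 = -1·6 + -1·-13 + -1·0 + 2·7 = 21
  a_9 = -1·21 + -1·6 + -1·-13 + 2·0 = -14
  a_10 = -1·-14 + -1·21 + -1·6 + 2·-13 = -39
  a_11 = -1·-39 + -1·-14 + -1·21 + 2·6 = 44
  a_12 = -1·44 + -1·-39 + -1·-14 + 2·21 = 51
  a_13 = -1·51 + -1·44 + -1·-39 + 2·-14 = -84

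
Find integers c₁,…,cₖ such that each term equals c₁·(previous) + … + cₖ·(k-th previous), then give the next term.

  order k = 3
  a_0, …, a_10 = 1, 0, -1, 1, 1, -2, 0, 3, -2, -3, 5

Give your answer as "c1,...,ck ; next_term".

0,-1,1 ; 1

  a_3 = 0·-1 + -1·0 + 1·1 = 1
  a_4 = 0·1 + -1·-1 + 1·0 = 1
  a_5 = 0·1 + -1·1 + 1·-1 = -2
  a_6 = 0·-2 + -1·1 + 1·1 = 0
  a_7 = 0·0 + -1·-2 + 1·1 = 3
  a_8 = 0·3 + -1·0 + 1·-2 = -2
  a_9 = 0·-2 + -1·3 + 1·0 = -3
  a_10 = 0·-3 + -1·-2 + 1·3 = 5
  a_11 = 0·5 + -1·-3 + 1·-2 = 1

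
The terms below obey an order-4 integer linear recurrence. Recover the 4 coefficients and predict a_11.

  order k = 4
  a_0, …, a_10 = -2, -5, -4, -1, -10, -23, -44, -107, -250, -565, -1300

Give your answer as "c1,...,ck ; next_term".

2,0,2,-1 ; -2993

  a_4 = 2·-1 + 0·-4 + 2·-5 + -1·-2 = -10
  a_5 = 2·-10 + 0·-1 + 2·-4 + -1·-5 = -23
  a_6 = 2·-23 + 0·-10 + 2·-1 + -1·-4 = -44
  a_7 = 2·-44 + 0·-23 + 2·-10 + -1·-1 = -107
  a_8 = 2·-107 + 0·-44 + 2·-23 + -1·-10 = -250
  a_9 = 2·-250 + 0·-107 + 2·-44 + -1·-23 = -565
  a_10 = 2·-565 + 0·-250 + 2·-107 + -1·-44 = -1300
  a_11 = 2·-1300 + 0·-565 + 2·-250 + -1·-107 = -2993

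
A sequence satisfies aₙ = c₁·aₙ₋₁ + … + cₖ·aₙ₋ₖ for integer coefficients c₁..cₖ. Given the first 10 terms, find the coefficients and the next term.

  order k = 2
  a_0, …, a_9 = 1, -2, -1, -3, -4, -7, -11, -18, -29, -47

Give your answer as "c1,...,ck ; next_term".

1,1 ; -76

  a_2 = 1·-2 + 1·1 = -1
  a_3 = 1·-1 + 1·-2 = -3
  a_4 = 1·-3 + 1·-1 = -4
  a_5 = 1·-4 + 1·-3 = -7
  a_6 = 1·-7 + 1·-4 = -11
  a_7 = 1·-11 + 1·-7 = -18
  a_8 = 1·-18 + 1·-11 = -29
  a_9 = 1·-29 + 1·-18 = -47
  a_10 = 1·-47 + 1·-29 = -76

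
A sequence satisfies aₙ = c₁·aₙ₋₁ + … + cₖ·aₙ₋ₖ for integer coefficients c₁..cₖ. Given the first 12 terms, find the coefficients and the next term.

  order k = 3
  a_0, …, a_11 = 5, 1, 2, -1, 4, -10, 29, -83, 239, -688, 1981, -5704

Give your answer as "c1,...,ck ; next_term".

-3,0,1 ; 16424

  a_3 = -3·2 + 0·1 + 1·5 = -1
  a_4 = -3·-1 + 0·2 + 1·1 = 4
  a_5 = -3·4 + 0·-1 + 1·2 = -10
  a_6 = -3·-10 + 0·4 + 1·-1 = 29
  a_7 = -3·29 + 0·-10 + 1·4 = -83
  a_8 = -3·-83 + 0·29 + 1·-10 = 239
  a_9 = -3·239 + 0·-83 + 1·29 = -688
  a_10 = -3·-688 + 0·239 + 1·-83 = 1981
  a_11 = -3·1981 + 0·-688 + 1·239 = -5704
  a_12 = -3·-5704 + 0·1981 + 1·-688 = 16424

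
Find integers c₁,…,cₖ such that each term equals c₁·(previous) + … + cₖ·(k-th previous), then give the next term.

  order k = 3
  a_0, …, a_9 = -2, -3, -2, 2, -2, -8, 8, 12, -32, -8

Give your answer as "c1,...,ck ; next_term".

  a_3 = 0·-2 + -2·-3 + 2·-2 = 2
  a_4 = 0·2 + -2·-2 + 2·-3 = -2
  a_5 = 0·-2 + -2·2 + 2·-2 = -8
  a_6 = 0·-8 + -2·-2 + 2·2 = 8
  a_7 = 0·8 + -2·-8 + 2·-2 = 12
  a_8 = 0·12 + -2·8 + 2·-8 = -32
  a_9 = 0·-32 + -2·12 + 2·8 = -8
  a_10 = 0·-8 + -2·-32 + 2·12 = 88

0,-2,2 ; 88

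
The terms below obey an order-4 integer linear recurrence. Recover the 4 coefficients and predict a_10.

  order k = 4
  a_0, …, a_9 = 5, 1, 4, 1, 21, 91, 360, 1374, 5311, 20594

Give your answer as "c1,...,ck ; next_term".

4,-1,1,4 ; 79879

  a_4 = 4·1 + -1·4 + 1·1 + 4·5 = 21
  a_5 = 4·21 + -1·1 + 1·4 + 4·1 = 91
  a_6 = 4·91 + -1·21 + 1·1 + 4·4 = 360
  a_7 = 4·360 + -1·91 + 1·21 + 4·1 = 1374
  a_8 = 4·1374 + -1·360 + 1·91 + 4·21 = 5311
  a_9 = 4·5311 + -1·1374 + 1·360 + 4·91 = 20594
  a_10 = 4·20594 + -1·5311 + 1·1374 + 4·360 = 79879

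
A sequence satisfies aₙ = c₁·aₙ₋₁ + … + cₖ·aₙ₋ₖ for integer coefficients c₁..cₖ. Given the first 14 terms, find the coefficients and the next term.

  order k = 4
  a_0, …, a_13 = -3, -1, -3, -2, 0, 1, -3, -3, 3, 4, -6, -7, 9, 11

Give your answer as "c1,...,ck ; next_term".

0,-1,0,1 ; -15

  a_4 = 0·-2 + -1·-3 + 0·-1 + 1·-3 = 0
  a_5 = 0·0 + -1·-2 + 0·-3 + 1·-1 = 1
  a_6 = 0·1 + -1·0 + 0·-2 + 1·-3 = -3
  a_7 = 0·-3 + -1·1 + 0·0 + 1·-2 = -3
  a_8 = 0·-3 + -1·-3 + 0·1 + 1·0 = 3
  a_9 = 0·3 + -1·-3 + 0·-3 + 1·1 = 4
  a_10 = 0·4 + -1·3 + 0·-3 + 1·-3 = -6
  a_11 = 0·-6 + -1·4 + 0·3 + 1·-3 = -7
  a_12 = 0·-7 + -1·-6 + 0·4 + 1·3 = 9
  a_13 = 0·9 + -1·-7 + 0·-6 + 1·4 = 11
  a_14 = 0·11 + -1·9 + 0·-7 + 1·-6 = -15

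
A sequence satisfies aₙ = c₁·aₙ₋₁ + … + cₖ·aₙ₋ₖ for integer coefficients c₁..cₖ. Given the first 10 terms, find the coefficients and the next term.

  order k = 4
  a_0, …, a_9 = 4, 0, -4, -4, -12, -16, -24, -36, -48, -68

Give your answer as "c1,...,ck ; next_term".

1,1,0,-1 ; -92

  a_4 = 1·-4 + 1·-4 + 0·0 + -1·4 = -12
  a_5 = 1·-12 + 1·-4 + 0·-4 + -1·0 = -16
  a_6 = 1·-16 + 1·-12 + 0·-4 + -1·-4 = -24
  a_7 = 1·-24 + 1·-16 + 0·-12 + -1·-4 = -36
  a_8 = 1·-36 + 1·-24 + 0·-16 + -1·-12 = -48
  a_9 = 1·-48 + 1·-36 + 0·-24 + -1·-16 = -68
  a_10 = 1·-68 + 1·-48 + 0·-36 + -1·-24 = -92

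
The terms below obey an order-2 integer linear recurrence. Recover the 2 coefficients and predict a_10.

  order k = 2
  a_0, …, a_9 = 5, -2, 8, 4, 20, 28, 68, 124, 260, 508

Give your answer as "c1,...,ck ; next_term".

1,2 ; 1028

  a_2 = 1·-2 + 2·5 = 8
  a_3 = 1·8 + 2·-2 = 4
  a_4 = 1·4 + 2·8 = 20
  a_5 = 1·20 + 2·4 = 28
  a_6 = 1·28 + 2·20 = 68
  a_7 = 1·68 + 2·28 = 124
  a_8 = 1·124 + 2·68 = 260
  a_9 = 1·260 + 2·124 = 508
  a_10 = 1·508 + 2·260 = 1028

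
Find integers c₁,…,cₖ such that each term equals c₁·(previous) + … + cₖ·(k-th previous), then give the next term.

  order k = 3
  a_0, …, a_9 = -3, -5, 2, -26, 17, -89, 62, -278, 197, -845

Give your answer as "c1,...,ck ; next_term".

-1,3,3 ; 602

  a_3 = -1·2 + 3·-5 + 3·-3 = -26
  a_4 = -1·-26 + 3·2 + 3·-5 = 17
  a_5 = -1·17 + 3·-26 + 3·2 = -89
  a_6 = -1·-89 + 3·17 + 3·-26 = 62
  a_7 = -1·62 + 3·-89 + 3·17 = -278
  a_8 = -1·-278 + 3·62 + 3·-89 = 197
  a_9 = -1·197 + 3·-278 + 3·62 = -845
  a_10 = -1·-845 + 3·197 + 3·-278 = 602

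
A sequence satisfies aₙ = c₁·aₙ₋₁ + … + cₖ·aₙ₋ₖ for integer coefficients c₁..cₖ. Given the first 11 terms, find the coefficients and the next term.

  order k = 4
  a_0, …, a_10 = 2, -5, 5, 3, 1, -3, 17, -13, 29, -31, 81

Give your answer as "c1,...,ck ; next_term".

-1,1,1,2 ; -109

  a_4 = -1·3 + 1·5 + 1·-5 + 2·2 = 1
  a_5 = -1·1 + 1·3 + 1·5 + 2·-5 = -3
  a_6 = -1·-3 + 1·1 + 1·3 + 2·5 = 17
  a_7 = -1·17 + 1·-3 + 1·1 + 2·3 = -13
  a_8 = -1·-13 + 1·17 + 1·-3 + 2·1 = 29
  a_9 = -1·29 + 1·-13 + 1·17 + 2·-3 = -31
  a_10 = -1·-31 + 1·29 + 1·-13 + 2·17 = 81
  a_11 = -1·81 + 1·-31 + 1·29 + 2·-13 = -109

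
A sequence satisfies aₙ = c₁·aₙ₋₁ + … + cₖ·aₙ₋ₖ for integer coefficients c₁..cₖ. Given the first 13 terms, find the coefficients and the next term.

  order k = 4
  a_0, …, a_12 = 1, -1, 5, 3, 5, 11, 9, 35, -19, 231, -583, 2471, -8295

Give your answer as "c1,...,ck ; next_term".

  a_4 = -3·3 + 3·5 + 4·-1 + 3·1 = 5
  a_5 = -3·5 + 3·3 + 4·5 + 3·-1 = 11
  a_6 = -3·11 + 3·5 + 4·3 + 3·5 = 9
  a_7 = -3·9 + 3·11 + 4·5 + 3·3 = 35
  a_8 = -3·35 + 3·9 + 4·11 + 3·5 = -19
  a_9 = -3·-19 + 3·35 + 4·9 + 3·11 = 231
  a_10 = -3·231 + 3·-19 + 4·35 + 3·9 = -583
  a_11 = -3·-583 + 3·231 + 4·-19 + 3·35 = 2471
  a_12 = -3·2471 + 3·-583 + 4·231 + 3·-19 = -8295
  a_13 = -3·-8295 + 3·2471 + 4·-583 + 3·231 = 30659

-3,3,4,3 ; 30659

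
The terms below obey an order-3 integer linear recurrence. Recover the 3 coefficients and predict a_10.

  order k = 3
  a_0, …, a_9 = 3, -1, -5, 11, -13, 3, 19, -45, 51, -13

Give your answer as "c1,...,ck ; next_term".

-1,0,2 ; -77

  a_3 = -1·-5 + 0·-1 + 2·3 = 11
  a_4 = -1·11 + 0·-5 + 2·-1 = -13
  a_5 = -1·-13 + 0·11 + 2·-5 = 3
  a_6 = -1·3 + 0·-13 + 2·11 = 19
  a_7 = -1·19 + 0·3 + 2·-13 = -45
  a_8 = -1·-45 + 0·19 + 2·3 = 51
  a_9 = -1·51 + 0·-45 + 2·19 = -13
  a_10 = -1·-13 + 0·51 + 2·-45 = -77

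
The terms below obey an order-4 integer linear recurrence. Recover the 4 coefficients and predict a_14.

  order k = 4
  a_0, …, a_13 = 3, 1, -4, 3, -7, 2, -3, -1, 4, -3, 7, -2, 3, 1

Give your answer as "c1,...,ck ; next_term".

  a_4 = 0·3 + 1·-4 + 0·1 + -1·3 = -7
  a_5 = 0·-7 + 1·3 + 0·-4 + -1·1 = 2
  a_6 = 0·2 + 1·-7 + 0·3 + -1·-4 = -3
  a_7 = 0·-3 + 1·2 + 0·-7 + -1·3 = -1
  a_8 = 0·-1 + 1·-3 + 0·2 + -1·-7 = 4
  a_9 = 0·4 + 1·-1 + 0·-3 + -1·2 = -3
  a_10 = 0·-3 + 1·4 + 0·-1 + -1·-3 = 7
  a_11 = 0·7 + 1·-3 + 0·4 + -1·-1 = -2
  a_12 = 0·-2 + 1·7 + 0·-3 + -1·4 = 3
  a_13 = 0·3 + 1·-2 + 0·7 + -1·-3 = 1
  a_14 = 0·1 + 1·3 + 0·-2 + -1·7 = -4

0,1,0,-1 ; -4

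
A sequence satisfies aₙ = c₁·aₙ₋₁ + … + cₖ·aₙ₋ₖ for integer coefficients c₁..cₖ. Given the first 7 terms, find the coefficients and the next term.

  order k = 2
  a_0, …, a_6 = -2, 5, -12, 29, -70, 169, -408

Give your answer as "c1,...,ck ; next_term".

  a_2 = -2·5 + 1·-2 = -12
  a_3 = -2·-12 + 1·5 = 29
  a_4 = -2·29 + 1·-12 = -70
  a_5 = -2·-70 + 1·29 = 169
  a_6 = -2·169 + 1·-70 = -408
  a_7 = -2·-408 + 1·169 = 985

-2,1 ; 985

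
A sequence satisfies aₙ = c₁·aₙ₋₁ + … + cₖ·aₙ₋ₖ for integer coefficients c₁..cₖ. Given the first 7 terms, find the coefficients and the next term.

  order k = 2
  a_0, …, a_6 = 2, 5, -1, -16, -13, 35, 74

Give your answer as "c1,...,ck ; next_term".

  a_2 = 1·5 + -3·2 = -1
  a_3 = 1·-1 + -3·5 = -16
  a_4 = 1·-16 + -3·-1 = -13
  a_5 = 1·-13 + -3·-16 = 35
  a_6 = 1·35 + -3·-13 = 74
  a_7 = 1·74 + -3·35 = -31

1,-3 ; -31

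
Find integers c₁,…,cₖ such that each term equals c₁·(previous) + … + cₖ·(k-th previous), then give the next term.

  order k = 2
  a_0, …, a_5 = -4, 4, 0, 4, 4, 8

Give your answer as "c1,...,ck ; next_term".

1,1 ; 12

  a_2 = 1·4 + 1·-4 = 0
  a_3 = 1·0 + 1·4 = 4
  a_4 = 1·4 + 1·0 = 4
  a_5 = 1·4 + 1·4 = 8
  a_6 = 1·8 + 1·4 = 12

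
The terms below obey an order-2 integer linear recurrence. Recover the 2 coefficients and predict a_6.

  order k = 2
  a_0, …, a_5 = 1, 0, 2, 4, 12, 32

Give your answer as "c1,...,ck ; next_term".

  a_2 = 2·0 + 2·1 = 2
  a_3 = 2·2 + 2·0 = 4
  a_4 = 2·4 + 2·2 = 12
  a_5 = 2·12 + 2·4 = 32
  a_6 = 2·32 + 2·12 = 88

2,2 ; 88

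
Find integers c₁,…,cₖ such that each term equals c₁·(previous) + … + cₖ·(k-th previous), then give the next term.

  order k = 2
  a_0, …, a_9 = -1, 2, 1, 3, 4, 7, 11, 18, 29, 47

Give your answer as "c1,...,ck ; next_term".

1,1 ; 76

  a_2 = 1·2 + 1·-1 = 1
  a_3 = 1·1 + 1·2 = 3
  a_4 = 1·3 + 1·1 = 4
  a_5 = 1·4 + 1·3 = 7
  a_6 = 1·7 + 1·4 = 11
  a_7 = 1·11 + 1·7 = 18
  a_8 = 1·18 + 1·11 = 29
  a_9 = 1·29 + 1·18 = 47
  a_10 = 1·47 + 1·29 = 76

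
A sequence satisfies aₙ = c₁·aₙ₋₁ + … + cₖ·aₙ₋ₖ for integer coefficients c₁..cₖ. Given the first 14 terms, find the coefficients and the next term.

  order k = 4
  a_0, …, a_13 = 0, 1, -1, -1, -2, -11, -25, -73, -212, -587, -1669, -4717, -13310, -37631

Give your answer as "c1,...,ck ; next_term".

2,2,2,-3 ; -106309

  a_4 = 2·-1 + 2·-1 + 2·1 + -3·0 = -2
  a_5 = 2·-2 + 2·-1 + 2·-1 + -3·1 = -11
  a_6 = 2·-11 + 2·-2 + 2·-1 + -3·-1 = -25
  a_7 = 2·-25 + 2·-11 + 2·-2 + -3·-1 = -73
  a_8 = 2·-73 + 2·-25 + 2·-11 + -3·-2 = -212
  a_9 = 2·-212 + 2·-73 + 2·-25 + -3·-11 = -587
  a_10 = 2·-587 + 2·-212 + 2·-73 + -3·-25 = -1669
  a_11 = 2·-1669 + 2·-587 + 2·-212 + -3·-73 = -4717
  a_12 = 2·-4717 + 2·-1669 + 2·-587 + -3·-212 = -13310
  a_13 = 2·-13310 + 2·-4717 + 2·-1669 + -3·-587 = -37631
  a_14 = 2·-37631 + 2·-13310 + 2·-4717 + -3·-1669 = -106309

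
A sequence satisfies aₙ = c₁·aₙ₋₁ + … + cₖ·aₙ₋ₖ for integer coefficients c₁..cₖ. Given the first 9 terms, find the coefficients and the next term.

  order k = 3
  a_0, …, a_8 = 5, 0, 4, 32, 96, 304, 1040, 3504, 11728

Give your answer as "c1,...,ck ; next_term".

  a_3 = 3·4 + 0·0 + 4·5 = 32
  a_4 = 3·32 + 0·4 + 4·0 = 96
  a_5 = 3·96 + 0·32 + 4·4 = 304
  a_6 = 3·304 + 0·96 + 4·32 = 1040
  a_7 = 3·1040 + 0·304 + 4·96 = 3504
  a_8 = 3·3504 + 0·1040 + 4·304 = 11728
  a_9 = 3·11728 + 0·3504 + 4·1040 = 39344

3,0,4 ; 39344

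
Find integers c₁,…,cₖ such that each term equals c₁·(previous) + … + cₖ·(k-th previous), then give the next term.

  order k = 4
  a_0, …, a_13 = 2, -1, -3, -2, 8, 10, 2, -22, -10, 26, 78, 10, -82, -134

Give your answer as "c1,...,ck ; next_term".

1,0,-2,4 ; 158

  a_4 = 1·-2 + 0·-3 + -2·-1 + 4·2 = 8
  a_5 = 1·8 + 0·-2 + -2·-3 + 4·-1 = 10
  a_6 = 1·10 + 0·8 + -2·-2 + 4·-3 = 2
  a_7 = 1·2 + 0·10 + -2·8 + 4·-2 = -22
  a_8 = 1·-22 + 0·2 + -2·10 + 4·8 = -10
  a_9 = 1·-10 + 0·-22 + -2·2 + 4·10 = 26
  a_10 = 1·26 + 0·-10 + -2·-22 + 4·2 = 78
  a_11 = 1·78 + 0·26 + -2·-10 + 4·-22 = 10
  a_12 = 1·10 + 0·78 + -2·26 + 4·-10 = -82
  a_13 = 1·-82 + 0·10 + -2·78 + 4·26 = -134
  a_14 = 1·-134 + 0·-82 + -2·10 + 4·78 = 158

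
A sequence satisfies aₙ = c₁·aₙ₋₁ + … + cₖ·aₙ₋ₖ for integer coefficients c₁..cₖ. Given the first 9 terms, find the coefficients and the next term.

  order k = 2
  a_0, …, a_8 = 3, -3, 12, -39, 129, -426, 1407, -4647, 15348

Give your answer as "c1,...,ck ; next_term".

-3,1 ; -50691

  a_2 = -3·-3 + 1·3 = 12
  a_3 = -3·12 + 1·-3 = -39
  a_4 = -3·-39 + 1·12 = 129
  a_5 = -3·129 + 1·-39 = -426
  a_6 = -3·-426 + 1·129 = 1407
  a_7 = -3·1407 + 1·-426 = -4647
  a_8 = -3·-4647 + 1·1407 = 15348
  a_9 = -3·15348 + 1·-4647 = -50691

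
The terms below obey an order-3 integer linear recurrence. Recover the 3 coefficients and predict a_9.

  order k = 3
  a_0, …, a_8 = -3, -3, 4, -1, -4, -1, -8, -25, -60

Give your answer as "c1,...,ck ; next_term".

2,1,2 ; -161

  a_3 = 2·4 + 1·-3 + 2·-3 = -1
  a_4 = 2·-1 + 1·4 + 2·-3 = -4
  a_5 = 2·-4 + 1·-1 + 2·4 = -1
  a_6 = 2·-1 + 1·-4 + 2·-1 = -8
  a_7 = 2·-8 + 1·-1 + 2·-4 = -25
  a_8 = 2·-25 + 1·-8 + 2·-1 = -60
  a_9 = 2·-60 + 1·-25 + 2·-8 = -161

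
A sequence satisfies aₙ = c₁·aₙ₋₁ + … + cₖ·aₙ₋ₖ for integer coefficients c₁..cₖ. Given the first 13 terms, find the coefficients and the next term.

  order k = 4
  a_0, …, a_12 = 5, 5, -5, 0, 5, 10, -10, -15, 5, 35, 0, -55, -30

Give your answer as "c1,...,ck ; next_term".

  a_4 = 0·0 + -1·-5 + -1·5 + 1·5 = 5
  a_5 = 0·5 + -1·0 + -1·-5 + 1·5 = 10
  a_6 = 0·10 + -1·5 + -1·0 + 1·-5 = -10
  a_7 = 0·-10 + -1·10 + -1·5 + 1·0 = -15
  a_8 = 0·-15 + -1·-10 + -1·10 + 1·5 = 5
  a_9 = 0·5 + -1·-15 + -1·-10 + 1·10 = 35
  a_10 = 0·35 + -1·5 + -1·-15 + 1·-10 = 0
  a_11 = 0·0 + -1·35 + -1·5 + 1·-15 = -55
  a_12 = 0·-55 + -1·0 + -1·35 + 1·5 = -30
  a_13 = 0·-30 + -1·-55 + -1·0 + 1·35 = 90

0,-1,-1,1 ; 90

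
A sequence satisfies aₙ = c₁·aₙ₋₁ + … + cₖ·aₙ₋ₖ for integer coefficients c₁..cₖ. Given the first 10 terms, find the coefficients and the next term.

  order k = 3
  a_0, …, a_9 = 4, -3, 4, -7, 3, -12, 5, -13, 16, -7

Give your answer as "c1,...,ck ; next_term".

1,1,-2 ; 35

  a_3 = 1·4 + 1·-3 + -2·4 = -7
  a_4 = 1·-7 + 1·4 + -2·-3 = 3
  a_5 = 1·3 + 1·-7 + -2·4 = -12
  a_6 = 1·-12 + 1·3 + -2·-7 = 5
  a_7 = 1·5 + 1·-12 + -2·3 = -13
  a_8 = 1·-13 + 1·5 + -2·-12 = 16
  a_9 = 1·16 + 1·-13 + -2·5 = -7
  a_10 = 1·-7 + 1·16 + -2·-13 = 35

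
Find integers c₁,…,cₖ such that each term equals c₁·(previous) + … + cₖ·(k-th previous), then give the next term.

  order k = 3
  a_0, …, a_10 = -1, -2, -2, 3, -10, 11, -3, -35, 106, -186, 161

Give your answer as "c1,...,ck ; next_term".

-2,-1,3 ; 182

  a_3 = -2·-2 + -1·-2 + 3·-1 = 3
  a_4 = -2·3 + -1·-2 + 3·-2 = -10
  a_5 = -2·-10 + -1·3 + 3·-2 = 11
  a_6 = -2·11 + -1·-10 + 3·3 = -3
  a_7 = -2·-3 + -1·11 + 3·-10 = -35
  a_8 = -2·-35 + -1·-3 + 3·11 = 106
  a_9 = -2·106 + -1·-35 + 3·-3 = -186
  a_10 = -2·-186 + -1·106 + 3·-35 = 161
  a_11 = -2·161 + -1·-186 + 3·106 = 182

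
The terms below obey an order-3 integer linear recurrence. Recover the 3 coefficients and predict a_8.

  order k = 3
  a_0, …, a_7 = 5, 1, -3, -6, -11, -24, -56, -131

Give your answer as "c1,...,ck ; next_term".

  a_3 = 3·-3 + -2·1 + 1·5 = -6
  a_4 = 3·-6 + -2·-3 + 1·1 = -11
  a_5 = 3·-11 + -2·-6 + 1·-3 = -24
  a_6 = 3·-24 + -2·-11 + 1·-6 = -56
  a_7 = 3·-56 + -2·-24 + 1·-11 = -131
  a_8 = 3·-131 + -2·-56 + 1·-24 = -305

3,-2,1 ; -305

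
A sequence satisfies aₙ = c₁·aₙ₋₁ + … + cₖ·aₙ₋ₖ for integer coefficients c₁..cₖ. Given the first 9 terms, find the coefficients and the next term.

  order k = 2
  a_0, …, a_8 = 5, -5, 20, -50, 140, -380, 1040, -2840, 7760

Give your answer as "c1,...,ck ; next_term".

  a_2 = -2·-5 + 2·5 = 20
  a_3 = -2·20 + 2·-5 = -50
  a_4 = -2·-50 + 2·20 = 140
  a_5 = -2·140 + 2·-50 = -380
  a_6 = -2·-380 + 2·140 = 1040
  a_7 = -2·1040 + 2·-380 = -2840
  a_8 = -2·-2840 + 2·1040 = 7760
  a_9 = -2·7760 + 2·-2840 = -21200

-2,2 ; -21200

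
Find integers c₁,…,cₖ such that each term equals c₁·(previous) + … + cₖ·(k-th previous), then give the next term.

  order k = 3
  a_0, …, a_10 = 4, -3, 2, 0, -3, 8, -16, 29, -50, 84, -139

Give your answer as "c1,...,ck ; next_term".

-2,0,1 ; 228

  a_3 = -2·2 + 0·-3 + 1·4 = 0
  a_4 = -2·0 + 0·2 + 1·-3 = -3
  a_5 = -2·-3 + 0·0 + 1·2 = 8
  a_6 = -2·8 + 0·-3 + 1·0 = -16
  a_7 = -2·-16 + 0·8 + 1·-3 = 29
  a_8 = -2·29 + 0·-16 + 1·8 = -50
  a_9 = -2·-50 + 0·29 + 1·-16 = 84
  a_10 = -2·84 + 0·-50 + 1·29 = -139
  a_11 = -2·-139 + 0·84 + 1·-50 = 228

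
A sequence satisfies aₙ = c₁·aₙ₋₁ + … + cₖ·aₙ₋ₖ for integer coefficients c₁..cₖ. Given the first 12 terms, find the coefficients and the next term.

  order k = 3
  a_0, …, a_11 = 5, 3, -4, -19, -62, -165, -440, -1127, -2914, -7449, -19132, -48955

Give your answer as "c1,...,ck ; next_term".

2,3,-4 ; -125510

  a_3 = 2·-4 + 3·3 + -4·5 = -19
  a_4 = 2·-19 + 3·-4 + -4·3 = -62
  a_5 = 2·-62 + 3·-19 + -4·-4 = -165
  a_6 = 2·-165 + 3·-62 + -4·-19 = -440
  a_7 = 2·-440 + 3·-165 + -4·-62 = -1127
  a_8 = 2·-1127 + 3·-440 + -4·-165 = -2914
  a_9 = 2·-2914 + 3·-1127 + -4·-440 = -7449
  a_10 = 2·-7449 + 3·-2914 + -4·-1127 = -19132
  a_11 = 2·-19132 + 3·-7449 + -4·-2914 = -48955
  a_12 = 2·-48955 + 3·-19132 + -4·-7449 = -125510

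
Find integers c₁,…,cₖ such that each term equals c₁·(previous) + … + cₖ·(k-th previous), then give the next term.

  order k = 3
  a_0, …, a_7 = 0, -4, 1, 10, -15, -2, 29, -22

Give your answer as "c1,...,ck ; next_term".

  a_3 = -2·1 + -3·-4 + -2·0 = 10
  a_4 = -2·10 + -3·1 + -2·-4 = -15
  a_5 = -2·-15 + -3·10 + -2·1 = -2
  a_6 = -2·-2 + -3·-15 + -2·10 = 29
  a_7 = -2·29 + -3·-2 + -2·-15 = -22
  a_8 = -2·-22 + -3·29 + -2·-2 = -39

-2,-3,-2 ; -39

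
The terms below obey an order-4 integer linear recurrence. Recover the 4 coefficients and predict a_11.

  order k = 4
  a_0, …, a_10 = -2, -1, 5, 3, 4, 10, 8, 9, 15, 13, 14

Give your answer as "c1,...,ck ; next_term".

1,0,1,-1 ; 20

  a_4 = 1·3 + 0·5 + 1·-1 + -1·-2 = 4
  a_5 = 1·4 + 0·3 + 1·5 + -1·-1 = 10
  a_6 = 1·10 + 0·4 + 1·3 + -1·5 = 8
  a_7 = 1·8 + 0·10 + 1·4 + -1·3 = 9
  a_8 = 1·9 + 0·8 + 1·10 + -1·4 = 15
  a_9 = 1·15 + 0·9 + 1·8 + -1·10 = 13
  a_10 = 1·13 + 0·15 + 1·9 + -1·8 = 14
  a_11 = 1·14 + 0·13 + 1·15 + -1·9 = 20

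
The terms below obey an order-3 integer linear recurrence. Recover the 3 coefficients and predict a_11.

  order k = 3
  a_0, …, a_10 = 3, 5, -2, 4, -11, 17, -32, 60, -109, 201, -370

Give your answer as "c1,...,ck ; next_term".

  a_3 = -1·-2 + 1·5 + -1·3 = 4
  a_4 = -1·4 + 1·-2 + -1·5 = -11
  a_5 = -1·-11 + 1·4 + -1·-2 = 17
  a_6 = -1·17 + 1·-11 + -1·4 = -32
  a_7 = -1·-32 + 1·17 + -1·-11 = 60
  a_8 = -1·60 + 1·-32 + -1·17 = -109
  a_9 = -1·-109 + 1·60 + -1·-32 = 201
  a_10 = -1·201 + 1·-109 + -1·60 = -370
  a_11 = -1·-370 + 1·201 + -1·-109 = 680

-1,1,-1 ; 680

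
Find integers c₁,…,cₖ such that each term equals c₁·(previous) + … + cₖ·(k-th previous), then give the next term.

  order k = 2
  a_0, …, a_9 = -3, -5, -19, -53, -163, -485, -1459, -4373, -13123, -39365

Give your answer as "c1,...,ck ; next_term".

  a_2 = 2·-5 + 3·-3 = -19
  a_3 = 2·-19 + 3·-5 = -53
  a_4 = 2·-53 + 3·-19 = -163
  a_5 = 2·-163 + 3·-53 = -485
  a_6 = 2·-485 + 3·-163 = -1459
  a_7 = 2·-1459 + 3·-485 = -4373
  a_8 = 2·-4373 + 3·-1459 = -13123
  a_9 = 2·-13123 + 3·-4373 = -39365
  a_10 = 2·-39365 + 3·-13123 = -118099

2,3 ; -118099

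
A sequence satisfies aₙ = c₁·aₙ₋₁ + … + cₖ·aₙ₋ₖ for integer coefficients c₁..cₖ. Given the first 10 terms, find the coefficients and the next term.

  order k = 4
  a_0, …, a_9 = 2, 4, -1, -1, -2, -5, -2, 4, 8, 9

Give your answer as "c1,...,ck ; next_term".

1,-1,0,-1 ; 3

  a_4 = 1·-1 + -1·-1 + 0·4 + -1·2 = -2
  a_5 = 1·-2 + -1·-1 + 0·-1 + -1·4 = -5
  a_6 = 1·-5 + -1·-2 + 0·-1 + -1·-1 = -2
  a_7 = 1·-2 + -1·-5 + 0·-2 + -1·-1 = 4
  a_8 = 1·4 + -1·-2 + 0·-5 + -1·-2 = 8
  a_9 = 1·8 + -1·4 + 0·-2 + -1·-5 = 9
  a_10 = 1·9 + -1·8 + 0·4 + -1·-2 = 3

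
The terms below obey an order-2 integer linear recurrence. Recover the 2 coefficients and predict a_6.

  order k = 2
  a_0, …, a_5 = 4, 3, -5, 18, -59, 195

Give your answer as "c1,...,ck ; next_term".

-3,1 ; -644

  a_2 = -3·3 + 1·4 = -5
  a_3 = -3·-5 + 1·3 = 18
  a_4 = -3·18 + 1·-5 = -59
  a_5 = -3·-59 + 1·18 = 195
  a_6 = -3·195 + 1·-59 = -644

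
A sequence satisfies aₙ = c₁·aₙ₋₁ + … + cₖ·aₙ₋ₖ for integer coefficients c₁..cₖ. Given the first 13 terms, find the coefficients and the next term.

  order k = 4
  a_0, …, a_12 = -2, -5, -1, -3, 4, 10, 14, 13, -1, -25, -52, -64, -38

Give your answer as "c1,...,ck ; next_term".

  a_4 = 1·-3 + 0·-1 + -1·-5 + -1·-2 = 4
  a_5 = 1·4 + 0·-3 + -1·-1 + -1·-5 = 10
  a_6 = 1·10 + 0·4 + -1·-3 + -1·-1 = 14
  a_7 = 1·14 + 0·10 + -1·4 + -1·-3 = 13
  a_8 = 1·13 + 0·14 + -1·10 + -1·4 = -1
  a_9 = 1·-1 + 0·13 + -1·14 + -1·10 = -25
  a_10 = 1·-25 + 0·-1 + -1·13 + -1·14 = -52
  a_11 = 1·-52 + 0·-25 + -1·-1 + -1·13 = -64
  a_12 = 1·-64 + 0·-52 + -1·-25 + -1·-1 = -38
  a_13 = 1·-38 + 0·-64 + -1·-52 + -1·-25 = 39

1,0,-1,-1 ; 39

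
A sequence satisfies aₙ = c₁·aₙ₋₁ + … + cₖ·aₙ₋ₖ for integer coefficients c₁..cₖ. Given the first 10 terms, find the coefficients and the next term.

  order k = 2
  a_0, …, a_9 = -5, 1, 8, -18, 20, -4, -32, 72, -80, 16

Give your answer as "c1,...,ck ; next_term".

-2,-2 ; 128

  a_2 = -2·1 + -2·-5 = 8
  a_3 = -2·8 + -2·1 = -18
  a_4 = -2·-18 + -2·8 = 20
  a_5 = -2·20 + -2·-18 = -4
  a_6 = -2·-4 + -2·20 = -32
  a_7 = -2·-32 + -2·-4 = 72
  a_8 = -2·72 + -2·-32 = -80
  a_9 = -2·-80 + -2·72 = 16
  a_10 = -2·16 + -2·-80 = 128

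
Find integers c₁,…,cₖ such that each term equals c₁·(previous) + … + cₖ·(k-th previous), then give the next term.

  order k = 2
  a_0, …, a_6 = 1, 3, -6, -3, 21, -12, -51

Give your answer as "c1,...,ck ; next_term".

-1,-3 ; 87

  a_2 = -1·3 + -3·1 = -6
  a_3 = -1·-6 + -3·3 = -3
  a_4 = -1·-3 + -3·-6 = 21
  a_5 = -1·21 + -3·-3 = -12
  a_6 = -1·-12 + -3·21 = -51
  a_7 = -1·-51 + -3·-12 = 87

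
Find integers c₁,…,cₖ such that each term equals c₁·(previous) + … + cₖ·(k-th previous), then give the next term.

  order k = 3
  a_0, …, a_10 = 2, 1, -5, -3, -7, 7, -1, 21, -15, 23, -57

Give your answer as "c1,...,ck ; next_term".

0,1,-2 ; 53

  a_3 = 0·-5 + 1·1 + -2·2 = -3
  a_4 = 0·-3 + 1·-5 + -2·1 = -7
  a_5 = 0·-7 + 1·-3 + -2·-5 = 7
  a_6 = 0·7 + 1·-7 + -2·-3 = -1
  a_7 = 0·-1 + 1·7 + -2·-7 = 21
  a_8 = 0·21 + 1·-1 + -2·7 = -15
  a_9 = 0·-15 + 1·21 + -2·-1 = 23
  a_10 = 0·23 + 1·-15 + -2·21 = -57
  a_11 = 0·-57 + 1·23 + -2·-15 = 53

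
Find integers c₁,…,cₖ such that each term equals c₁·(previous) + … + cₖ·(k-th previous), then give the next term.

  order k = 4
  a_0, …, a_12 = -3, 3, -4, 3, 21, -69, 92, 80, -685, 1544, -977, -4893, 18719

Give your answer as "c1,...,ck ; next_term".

  a_4 = -2·3 + -3·-4 + 3·3 + -2·-3 = 21
  a_5 = -2·21 + -3·3 + 3·-4 + -2·3 = -69
  a_6 = -2·-69 + -3·21 + 3·3 + -2·-4 = 92
  a_7 = -2·92 + -3·-69 + 3·21 + -2·3 = 80
  a_8 = -2·80 + -3·92 + 3·-69 + -2·21 = -685
  a_9 = -2·-685 + -3·80 + 3·92 + -2·-69 = 1544
  a_10 = -2·1544 + -3·-685 + 3·80 + -2·92 = -977
  a_11 = -2·-977 + -3·1544 + 3·-685 + -2·80 = -4893
  a_12 = -2·-4893 + -3·-977 + 3·1544 + -2·-685 = 18719
  a_13 = -2·18719 + -3·-4893 + 3·-977 + -2·1544 = -28778

-2,-3,3,-2 ; -28778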